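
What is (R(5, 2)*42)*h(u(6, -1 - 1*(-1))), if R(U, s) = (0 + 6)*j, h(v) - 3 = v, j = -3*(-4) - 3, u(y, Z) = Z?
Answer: 6804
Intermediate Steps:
j = 9 (j = 12 - 3 = 9)
h(v) = 3 + v
R(U, s) = 54 (R(U, s) = (0 + 6)*9 = 6*9 = 54)
(R(5, 2)*42)*h(u(6, -1 - 1*(-1))) = (54*42)*(3 + (-1 - 1*(-1))) = 2268*(3 + (-1 + 1)) = 2268*(3 + 0) = 2268*3 = 6804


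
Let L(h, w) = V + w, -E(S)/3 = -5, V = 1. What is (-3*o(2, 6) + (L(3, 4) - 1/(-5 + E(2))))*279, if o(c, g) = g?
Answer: -36549/10 ≈ -3654.9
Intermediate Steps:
E(S) = 15 (E(S) = -3*(-5) = 15)
L(h, w) = 1 + w
(-3*o(2, 6) + (L(3, 4) - 1/(-5 + E(2))))*279 = (-3*6 + ((1 + 4) - 1/(-5 + 15)))*279 = (-18 + (5 - 1/10))*279 = (-18 + (5 - 1*⅒))*279 = (-18 + (5 - ⅒))*279 = (-18 + 49/10)*279 = -131/10*279 = -36549/10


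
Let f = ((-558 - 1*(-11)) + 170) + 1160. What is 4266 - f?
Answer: 3483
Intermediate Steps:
f = 783 (f = ((-558 + 11) + 170) + 1160 = (-547 + 170) + 1160 = -377 + 1160 = 783)
4266 - f = 4266 - 1*783 = 4266 - 783 = 3483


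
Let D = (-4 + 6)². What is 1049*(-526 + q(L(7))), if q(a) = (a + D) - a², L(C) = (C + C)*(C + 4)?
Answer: -25264116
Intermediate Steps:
D = 4 (D = 2² = 4)
L(C) = 2*C*(4 + C) (L(C) = (2*C)*(4 + C) = 2*C*(4 + C))
q(a) = 4 + a - a² (q(a) = (a + 4) - a² = (4 + a) - a² = 4 + a - a²)
1049*(-526 + q(L(7))) = 1049*(-526 + (4 + 2*7*(4 + 7) - (2*7*(4 + 7))²)) = 1049*(-526 + (4 + 2*7*11 - (2*7*11)²)) = 1049*(-526 + (4 + 154 - 1*154²)) = 1049*(-526 + (4 + 154 - 1*23716)) = 1049*(-526 + (4 + 154 - 23716)) = 1049*(-526 - 23558) = 1049*(-24084) = -25264116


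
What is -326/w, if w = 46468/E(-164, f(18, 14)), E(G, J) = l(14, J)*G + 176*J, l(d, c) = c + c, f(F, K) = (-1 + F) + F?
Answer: 433580/11617 ≈ 37.323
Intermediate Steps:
f(F, K) = -1 + 2*F
l(d, c) = 2*c
E(G, J) = 176*J + 2*G*J (E(G, J) = (2*J)*G + 176*J = 2*G*J + 176*J = 176*J + 2*G*J)
w = -11617/1330 (w = 46468/((2*(-1 + 2*18)*(88 - 164))) = 46468/((2*(-1 + 36)*(-76))) = 46468/((2*35*(-76))) = 46468/(-5320) = 46468*(-1/5320) = -11617/1330 ≈ -8.7346)
-326/w = -326/(-11617/1330) = -326*(-1330/11617) = 433580/11617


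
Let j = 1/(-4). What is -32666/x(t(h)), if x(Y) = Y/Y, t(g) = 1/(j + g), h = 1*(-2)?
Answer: -32666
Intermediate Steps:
j = -1/4 ≈ -0.25000
h = -2
t(g) = 1/(-1/4 + g)
x(Y) = 1
-32666/x(t(h)) = -32666/1 = -32666*1 = -32666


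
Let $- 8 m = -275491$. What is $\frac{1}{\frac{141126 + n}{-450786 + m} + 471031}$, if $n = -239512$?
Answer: $\frac{3330797}{1568909428795} \approx 2.123 \cdot 10^{-6}$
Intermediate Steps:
$m = \frac{275491}{8}$ ($m = \left(- \frac{1}{8}\right) \left(-275491\right) = \frac{275491}{8} \approx 34436.0$)
$\frac{1}{\frac{141126 + n}{-450786 + m} + 471031} = \frac{1}{\frac{141126 - 239512}{-450786 + \frac{275491}{8}} + 471031} = \frac{1}{- \frac{98386}{- \frac{3330797}{8}} + 471031} = \frac{1}{\left(-98386\right) \left(- \frac{8}{3330797}\right) + 471031} = \frac{1}{\frac{787088}{3330797} + 471031} = \frac{1}{\frac{1568909428795}{3330797}} = \frac{3330797}{1568909428795}$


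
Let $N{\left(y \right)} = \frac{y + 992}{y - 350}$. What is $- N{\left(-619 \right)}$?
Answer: $\frac{373}{969} \approx 0.38493$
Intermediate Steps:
$N{\left(y \right)} = \frac{992 + y}{-350 + y}$
$- N{\left(-619 \right)} = - \frac{992 - 619}{-350 - 619} = - \frac{373}{-969} = - \frac{\left(-1\right) 373}{969} = \left(-1\right) \left(- \frac{373}{969}\right) = \frac{373}{969}$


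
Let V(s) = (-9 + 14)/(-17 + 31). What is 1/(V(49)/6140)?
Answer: 17192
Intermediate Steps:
V(s) = 5/14
1/(V(49)/6140) = 1/((5/14)/6140) = 1/((5/14)*(1/6140)) = 1/(1/17192) = 17192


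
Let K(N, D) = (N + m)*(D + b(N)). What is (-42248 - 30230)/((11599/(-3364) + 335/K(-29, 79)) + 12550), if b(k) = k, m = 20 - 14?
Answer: -28038839080/4853646421 ≈ -5.7769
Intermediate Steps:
m = 6
K(N, D) = (6 + N)*(D + N) (K(N, D) = (N + 6)*(D + N) = (6 + N)*(D + N))
(-42248 - 30230)/((11599/(-3364) + 335/K(-29, 79)) + 12550) = (-42248 - 30230)/((11599/(-3364) + 335/((-29)² + 6*79 + 6*(-29) + 79*(-29))) + 12550) = -72478/((11599*(-1/3364) + 335/(841 + 474 - 174 - 2291)) + 12550) = -72478/((-11599/3364 + 335/(-1150)) + 12550) = -72478/((-11599/3364 + 335*(-1/1150)) + 12550) = -72478/((-11599/3364 - 67/230) + 12550) = -72478/(-1446579/386860 + 12550) = -72478/4853646421/386860 = -72478*386860/4853646421 = -28038839080/4853646421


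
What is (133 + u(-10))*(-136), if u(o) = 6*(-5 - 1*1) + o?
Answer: -11832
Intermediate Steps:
u(o) = -36 + o (u(o) = 6*(-5 - 1) + o = 6*(-6) + o = -36 + o)
(133 + u(-10))*(-136) = (133 + (-36 - 10))*(-136) = (133 - 46)*(-136) = 87*(-136) = -11832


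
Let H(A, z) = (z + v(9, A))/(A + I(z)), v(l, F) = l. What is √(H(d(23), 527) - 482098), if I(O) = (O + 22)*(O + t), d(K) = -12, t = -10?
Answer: I*√38835095714917962/283821 ≈ 694.33*I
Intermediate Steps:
I(O) = (-10 + O)*(22 + O) (I(O) = (O + 22)*(O - 10) = (22 + O)*(-10 + O) = (-10 + O)*(22 + O))
H(A, z) = (9 + z)/(-220 + A + z² + 12*z) (H(A, z) = (z + 9)/(A + (-220 + z² + 12*z)) = (9 + z)/(-220 + A + z² + 12*z))
√(H(d(23), 527) - 482098) = √((9 + 527)/(-220 - 12 + 527² + 12*527) - 482098) = √(536/(-220 - 12 + 277729 + 6324) - 482098) = √(536/283821 - 482098) = √(-136829535922/283821) = I*√38835095714917962/283821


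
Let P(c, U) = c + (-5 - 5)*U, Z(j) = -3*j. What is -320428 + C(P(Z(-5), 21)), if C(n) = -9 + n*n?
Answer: -282412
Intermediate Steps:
P(c, U) = c - 10*U
C(n) = -9 + n²
-320428 + C(P(Z(-5), 21)) = -320428 + (-9 + (-3*(-5) - 10*21)²) = -320428 + (-9 + (15 - 210)²) = -320428 + (-9 + (-195)²) = -320428 + (-9 + 38025) = -320428 + 38016 = -282412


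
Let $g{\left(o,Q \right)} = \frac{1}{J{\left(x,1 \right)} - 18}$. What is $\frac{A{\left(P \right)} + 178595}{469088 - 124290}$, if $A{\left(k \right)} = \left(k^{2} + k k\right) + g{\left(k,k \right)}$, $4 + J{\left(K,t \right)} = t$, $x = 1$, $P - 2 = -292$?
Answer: $\frac{3641347}{3620379} \approx 1.0058$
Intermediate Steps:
$P = -290$ ($P = 2 - 292 = -290$)
$J{\left(K,t \right)} = -4 + t$
$g{\left(o,Q \right)} = - \frac{1}{21}$ ($g{\left(o,Q \right)} = \frac{1}{\left(-4 + 1\right) - 18} = \frac{1}{-3 - 18} = \frac{1}{-21} = - \frac{1}{21}$)
$A{\left(k \right)} = - \frac{1}{21} + 2 k^{2}$ ($A{\left(k \right)} = \left(k^{2} + k k\right) - \frac{1}{21} = \left(k^{2} + k^{2}\right) - \frac{1}{21} = 2 k^{2} - \frac{1}{21} = - \frac{1}{21} + 2 k^{2}$)
$\frac{A{\left(P \right)} + 178595}{469088 - 124290} = \frac{\left(- \frac{1}{21} + 2 \left(-290\right)^{2}\right) + 178595}{469088 - 124290} = \frac{\left(- \frac{1}{21} + 2 \cdot 84100\right) + 178595}{344798} = \left(\left(- \frac{1}{21} + 168200\right) + 178595\right) \frac{1}{344798} = \left(\frac{3532199}{21} + 178595\right) \frac{1}{344798} = \frac{7282694}{21} \cdot \frac{1}{344798} = \frac{3641347}{3620379}$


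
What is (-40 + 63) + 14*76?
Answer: 1087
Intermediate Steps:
(-40 + 63) + 14*76 = 23 + 1064 = 1087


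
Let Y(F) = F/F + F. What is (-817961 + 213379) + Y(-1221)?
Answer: -605802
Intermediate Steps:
Y(F) = 1 + F
(-817961 + 213379) + Y(-1221) = (-817961 + 213379) + (1 - 1221) = -604582 - 1220 = -605802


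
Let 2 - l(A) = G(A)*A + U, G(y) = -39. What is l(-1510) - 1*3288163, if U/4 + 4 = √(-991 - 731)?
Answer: -3347035 - 4*I*√1722 ≈ -3.347e+6 - 165.99*I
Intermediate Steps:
U = -16 + 4*I*√1722 (U = -16 + 4*√(-991 - 731) = -16 + 4*√(-1722) = -16 + 4*(I*√1722) = -16 + 4*I*√1722 ≈ -16.0 + 165.99*I)
l(A) = 18 + 39*A - 4*I*√1722 (l(A) = 2 - (-39*A + (-16 + 4*I*√1722)) = 2 - (-16 - 39*A + 4*I*√1722) = 2 + (16 + 39*A - 4*I*√1722) = 18 + 39*A - 4*I*√1722)
l(-1510) - 1*3288163 = (18 + 39*(-1510) - 4*I*√1722) - 1*3288163 = (18 - 58890 - 4*I*√1722) - 3288163 = (-58872 - 4*I*√1722) - 3288163 = -3347035 - 4*I*√1722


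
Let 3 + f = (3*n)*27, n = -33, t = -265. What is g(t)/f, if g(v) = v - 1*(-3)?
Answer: 131/1338 ≈ 0.097907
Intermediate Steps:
f = -2676 (f = -3 + (3*(-33))*27 = -3 - 99*27 = -3 - 2673 = -2676)
g(v) = 3 + v (g(v) = v + 3 = 3 + v)
g(t)/f = (3 - 265)/(-2676) = -262*(-1/2676) = 131/1338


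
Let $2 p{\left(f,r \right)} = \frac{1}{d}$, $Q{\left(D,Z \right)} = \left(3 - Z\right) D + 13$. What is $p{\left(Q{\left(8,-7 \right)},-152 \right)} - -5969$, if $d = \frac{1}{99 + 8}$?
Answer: $\frac{12045}{2} \approx 6022.5$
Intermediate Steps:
$Q{\left(D,Z \right)} = 13 + D \left(3 - Z\right)$ ($Q{\left(D,Z \right)} = D \left(3 - Z\right) + 13 = 13 + D \left(3 - Z\right)$)
$d = \frac{1}{107} \approx 0.0093458$
$p{\left(f,r \right)} = \frac{107}{2}$ ($p{\left(f,r \right)} = \frac{\frac{1}{\frac{1}{107}}}{2} = \frac{1}{2} \cdot 107 = \frac{107}{2}$)
$p{\left(Q{\left(8,-7 \right)},-152 \right)} - -5969 = \frac{107}{2} - -5969 = \frac{107}{2} + 5969 = \frac{12045}{2}$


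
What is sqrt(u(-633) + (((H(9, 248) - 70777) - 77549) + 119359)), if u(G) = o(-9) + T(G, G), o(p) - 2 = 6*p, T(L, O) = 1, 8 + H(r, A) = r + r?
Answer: 28*I*sqrt(37) ≈ 170.32*I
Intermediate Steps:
H(r, A) = -8 + 2*r (H(r, A) = -8 + (r + r) = -8 + 2*r)
o(p) = 2 + 6*p
u(G) = -51 (u(G) = (2 + 6*(-9)) + 1 = (2 - 54) + 1 = -52 + 1 = -51)
sqrt(u(-633) + (((H(9, 248) - 70777) - 77549) + 119359)) = sqrt(-51 + ((((-8 + 2*9) - 70777) - 77549) + 119359)) = sqrt(-51 + ((((-8 + 18) - 70777) - 77549) + 119359)) = sqrt(-51 + (((10 - 70777) - 77549) + 119359)) = sqrt(-51 + ((-70767 - 77549) + 119359)) = sqrt(-51 + (-148316 + 119359)) = sqrt(-51 - 28957) = sqrt(-29008) = 28*I*sqrt(37)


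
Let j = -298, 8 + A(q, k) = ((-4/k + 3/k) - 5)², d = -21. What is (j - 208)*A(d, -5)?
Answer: -190256/25 ≈ -7610.2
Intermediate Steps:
A(q, k) = -8 + (-5 - 1/k)² (A(q, k) = -8 + ((-4/k + 3/k) - 5)² = -8 + (-1/k - 5)² = -8 + (-5 - 1/k)²)
(j - 208)*A(d, -5) = (-298 - 208)*(17 + (-5)⁻² + 10/(-5)) = -506*(17 + 1/25 + 10*(-⅕)) = -506*(17 + 1/25 - 2) = -506*376/25 = -190256/25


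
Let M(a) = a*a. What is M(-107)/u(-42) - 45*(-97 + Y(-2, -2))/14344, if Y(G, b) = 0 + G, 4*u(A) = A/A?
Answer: 59718389/1304 ≈ 45796.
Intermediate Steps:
u(A) = ¼ (u(A) = (A/A)/4 = (¼)*1 = ¼)
Y(G, b) = G
M(a) = a²
M(-107)/u(-42) - 45*(-97 + Y(-2, -2))/14344 = (-107)²/(¼) - 45*(-97 - 2)/14344 = 11449*4 - 45*(-99)*(1/14344) = 45796 + 4455*(1/14344) = 45796 + 405/1304 = 59718389/1304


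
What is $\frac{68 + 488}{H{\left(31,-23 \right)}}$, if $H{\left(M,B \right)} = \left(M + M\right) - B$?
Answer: $\frac{556}{85} \approx 6.5412$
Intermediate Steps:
$H{\left(M,B \right)} = - B + 2 M$ ($H{\left(M,B \right)} = 2 M - B = - B + 2 M$)
$\frac{68 + 488}{H{\left(31,-23 \right)}} = \frac{68 + 488}{\left(-1\right) \left(-23\right) + 2 \cdot 31} = \frac{556}{23 + 62} = \frac{556}{85}$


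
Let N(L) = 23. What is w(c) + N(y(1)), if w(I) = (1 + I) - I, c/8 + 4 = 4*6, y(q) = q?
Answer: 24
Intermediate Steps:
c = 160 (c = -32 + 8*(4*6) = -32 + 8*24 = -32 + 192 = 160)
w(I) = 1
w(c) + N(y(1)) = 1 + 23 = 24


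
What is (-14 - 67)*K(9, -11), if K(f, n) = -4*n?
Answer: -3564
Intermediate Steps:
(-14 - 67)*K(9, -11) = (-14 - 67)*(-4*(-11)) = -81*44 = -3564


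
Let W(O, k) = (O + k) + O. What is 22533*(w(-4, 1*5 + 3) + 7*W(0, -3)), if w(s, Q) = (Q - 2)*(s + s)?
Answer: -1554777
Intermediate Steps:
w(s, Q) = 2*s*(-2 + Q) (w(s, Q) = (-2 + Q)*(2*s) = 2*s*(-2 + Q))
W(O, k) = k + 2*O
22533*(w(-4, 1*5 + 3) + 7*W(0, -3)) = 22533*(2*(-4)*(-2 + (1*5 + 3)) + 7*(-3 + 2*0)) = 22533*(2*(-4)*(-2 + (5 + 3)) + 7*(-3 + 0)) = 22533*(2*(-4)*(-2 + 8) + 7*(-3)) = 22533*(2*(-4)*6 - 21) = 22533*(-48 - 21) = 22533*(-69) = -1554777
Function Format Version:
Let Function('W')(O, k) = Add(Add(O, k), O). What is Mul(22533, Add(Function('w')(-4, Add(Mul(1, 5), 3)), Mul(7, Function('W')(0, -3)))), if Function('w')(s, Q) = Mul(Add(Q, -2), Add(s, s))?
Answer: -1554777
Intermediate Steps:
Function('w')(s, Q) = Mul(2, s, Add(-2, Q)) (Function('w')(s, Q) = Mul(Add(-2, Q), Mul(2, s)) = Mul(2, s, Add(-2, Q)))
Function('W')(O, k) = Add(k, Mul(2, O))
Mul(22533, Add(Function('w')(-4, Add(Mul(1, 5), 3)), Mul(7, Function('W')(0, -3)))) = Mul(22533, Add(Mul(2, -4, Add(-2, Add(Mul(1, 5), 3))), Mul(7, Add(-3, Mul(2, 0))))) = Mul(22533, Add(Mul(2, -4, Add(-2, Add(5, 3))), Mul(7, Add(-3, 0)))) = Mul(22533, Add(Mul(2, -4, Add(-2, 8)), Mul(7, -3))) = Mul(22533, Add(Mul(2, -4, 6), -21)) = Mul(22533, Add(-48, -21)) = Mul(22533, -69) = -1554777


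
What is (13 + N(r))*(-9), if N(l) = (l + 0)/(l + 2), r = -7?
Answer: -648/5 ≈ -129.60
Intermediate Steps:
N(l) = l/(2 + l)
(13 + N(r))*(-9) = (13 - 7/(2 - 7))*(-9) = (13 - 7/(-5))*(-9) = (13 - 7*(-⅕))*(-9) = (13 + 7/5)*(-9) = (72/5)*(-9) = -648/5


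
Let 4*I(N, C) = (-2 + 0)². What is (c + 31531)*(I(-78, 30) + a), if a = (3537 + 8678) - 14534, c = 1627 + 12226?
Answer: -105200112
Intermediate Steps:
c = 13853
I(N, C) = 1 (I(N, C) = (-2 + 0)²/4 = (¼)*(-2)² = (¼)*4 = 1)
a = -2319 (a = 12215 - 14534 = -2319)
(c + 31531)*(I(-78, 30) + a) = (13853 + 31531)*(1 - 2319) = 45384*(-2318) = -105200112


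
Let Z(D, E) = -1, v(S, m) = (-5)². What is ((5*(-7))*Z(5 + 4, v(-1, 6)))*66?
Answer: 2310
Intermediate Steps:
v(S, m) = 25
((5*(-7))*Z(5 + 4, v(-1, 6)))*66 = ((5*(-7))*(-1))*66 = -35*(-1)*66 = 35*66 = 2310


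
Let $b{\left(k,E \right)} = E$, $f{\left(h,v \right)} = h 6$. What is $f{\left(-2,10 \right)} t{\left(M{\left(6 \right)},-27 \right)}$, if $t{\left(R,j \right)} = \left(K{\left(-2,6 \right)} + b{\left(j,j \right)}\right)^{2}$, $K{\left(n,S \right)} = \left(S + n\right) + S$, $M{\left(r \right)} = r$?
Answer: $-3468$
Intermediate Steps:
$f{\left(h,v \right)} = 6 h$
$K{\left(n,S \right)} = n + 2 S$
$t{\left(R,j \right)} = \left(10 + j\right)^{2}$ ($t{\left(R,j \right)} = \left(\left(-2 + 2 \cdot 6\right) + j\right)^{2} = \left(\left(-2 + 12\right) + j\right)^{2} = \left(10 + j\right)^{2}$)
$f{\left(-2,10 \right)} t{\left(M{\left(6 \right)},-27 \right)} = 6 \left(-2\right) \left(10 - 27\right)^{2} = - 12 \left(-17\right)^{2} = \left(-12\right) 289 = -3468$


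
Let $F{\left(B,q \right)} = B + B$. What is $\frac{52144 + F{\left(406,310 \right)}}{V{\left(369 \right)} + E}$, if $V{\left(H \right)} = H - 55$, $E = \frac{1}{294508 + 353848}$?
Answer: $\frac{34334340336}{203583785} \approx 168.65$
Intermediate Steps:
$F{\left(B,q \right)} = 2 B$
$E = \frac{1}{648356} \approx 1.5424 \cdot 10^{-6}$
$V{\left(H \right)} = -55 + H$ ($V{\left(H \right)} = H - 55 = -55 + H$)
$\frac{52144 + F{\left(406,310 \right)}}{V{\left(369 \right)} + E} = \frac{52144 + 2 \cdot 406}{\left(-55 + 369\right) + \frac{1}{648356}} = \frac{52144 + 812}{314 + \frac{1}{648356}} = \frac{52956}{\frac{203583785}{648356}} = 52956 \cdot \frac{648356}{203583785} = \frac{34334340336}{203583785}$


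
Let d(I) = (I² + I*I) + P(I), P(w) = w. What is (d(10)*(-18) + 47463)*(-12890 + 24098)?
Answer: 489599064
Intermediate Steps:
d(I) = I + 2*I² (d(I) = (I² + I*I) + I = (I² + I²) + I = 2*I² + I = I + 2*I²)
(d(10)*(-18) + 47463)*(-12890 + 24098) = ((10*(1 + 2*10))*(-18) + 47463)*(-12890 + 24098) = ((10*(1 + 20))*(-18) + 47463)*11208 = ((10*21)*(-18) + 47463)*11208 = (210*(-18) + 47463)*11208 = (-3780 + 47463)*11208 = 43683*11208 = 489599064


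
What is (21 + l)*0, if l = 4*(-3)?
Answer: 0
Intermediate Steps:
l = -12
(21 + l)*0 = (21 - 12)*0 = 9*0 = 0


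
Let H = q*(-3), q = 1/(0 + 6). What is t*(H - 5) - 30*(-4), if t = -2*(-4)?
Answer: 76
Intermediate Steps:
q = 1/6 ≈ 0.16667
t = 8
H = -1/2 (H = (1/6)*(-3) = -1/2 ≈ -0.50000)
t*(H - 5) - 30*(-4) = 8*(-1/2 - 5) - 30*(-4) = 8*(-11/2) + 120 = -44 + 120 = 76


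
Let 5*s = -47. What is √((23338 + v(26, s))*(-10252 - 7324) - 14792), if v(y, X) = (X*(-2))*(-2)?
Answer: 2*I*√2559641390/5 ≈ 20237.0*I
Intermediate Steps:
s = -47/5 (s = (⅕)*(-47) = -47/5 ≈ -9.4000)
v(y, X) = 4*X (v(y, X) = -2*X*(-2) = 4*X)
√((23338 + v(26, s))*(-10252 - 7324) - 14792) = √((23338 + 4*(-47/5))*(-10252 - 7324) - 14792) = √((23338 - 188/5)*(-17576) - 14792) = √((116502/5)*(-17576) - 14792) = √(-2047639152/5 - 14792) = √(-2047713112/5) = 2*I*√2559641390/5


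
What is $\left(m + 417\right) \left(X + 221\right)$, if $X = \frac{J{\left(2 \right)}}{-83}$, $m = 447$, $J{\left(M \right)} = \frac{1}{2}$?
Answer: $\frac{15847920}{83} \approx 1.9094 \cdot 10^{5}$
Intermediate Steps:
$J{\left(M \right)} = \frac{1}{2}$
$X = - \frac{1}{166}$ ($X = \frac{1}{2 \left(-83\right)} = \frac{1}{2} \left(- \frac{1}{83}\right) = - \frac{1}{166} \approx -0.0060241$)
$\left(m + 417\right) \left(X + 221\right) = \left(447 + 417\right) \left(- \frac{1}{166} + 221\right) = 864 \cdot \frac{36685}{166} = \frac{15847920}{83}$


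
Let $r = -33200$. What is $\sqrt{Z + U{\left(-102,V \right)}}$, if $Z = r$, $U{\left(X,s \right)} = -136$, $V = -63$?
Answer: $6 i \sqrt{926} \approx 182.58 i$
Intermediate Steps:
$Z = -33200$
$\sqrt{Z + U{\left(-102,V \right)}} = \sqrt{-33200 - 136} = \sqrt{-33336} = 6 i \sqrt{926}$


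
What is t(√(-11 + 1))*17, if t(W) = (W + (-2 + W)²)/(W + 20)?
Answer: 51*(-√10 + 2*I)/(√10 - 20*I) ≈ -6.2195 - 7.0804*I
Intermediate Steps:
t(W) = (W + (-2 + W)²)/(20 + W)
t(√(-11 + 1))*17 = ((√(-11 + 1) + (-2 + √(-11 + 1))²)/(20 + √(-11 + 1)))*17 = ((√(-10) + (-2 + √(-10))²)/(20 + √(-10)))*17 = ((I*√10 + (-2 + I*√10)²)/(20 + I*√10))*17 = (((-2 + I*√10)² + I*√10)/(20 + I*√10))*17 = 17*((-2 + I*√10)² + I*√10)/(20 + I*√10)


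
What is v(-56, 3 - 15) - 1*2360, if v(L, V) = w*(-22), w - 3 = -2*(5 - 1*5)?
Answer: -2426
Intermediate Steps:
w = 3 (w = 3 - 2*(5 - 1*5) = 3 - 2*(5 - 5) = 3 - 2*0 = 3 + 0 = 3)
v(L, V) = -66 (v(L, V) = 3*(-22) = -66)
v(-56, 3 - 15) - 1*2360 = -66 - 1*2360 = -66 - 2360 = -2426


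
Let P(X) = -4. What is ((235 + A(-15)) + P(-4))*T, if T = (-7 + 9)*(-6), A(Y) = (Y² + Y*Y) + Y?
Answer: -7992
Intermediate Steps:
A(Y) = Y + 2*Y² (A(Y) = (Y² + Y²) + Y = 2*Y² + Y = Y + 2*Y²)
T = -12 (T = 2*(-6) = -12)
((235 + A(-15)) + P(-4))*T = ((235 - 15*(1 + 2*(-15))) - 4)*(-12) = ((235 - 15*(1 - 30)) - 4)*(-12) = ((235 - 15*(-29)) - 4)*(-12) = ((235 + 435) - 4)*(-12) = (670 - 4)*(-12) = 666*(-12) = -7992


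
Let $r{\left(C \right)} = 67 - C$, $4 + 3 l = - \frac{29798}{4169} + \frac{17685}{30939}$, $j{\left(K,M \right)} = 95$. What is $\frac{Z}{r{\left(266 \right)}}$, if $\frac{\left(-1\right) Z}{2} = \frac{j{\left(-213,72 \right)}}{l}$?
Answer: $- \frac{24507091290}{90487311293} \approx -0.27083$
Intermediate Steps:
$l = - \frac{454710107}{128984691}$ ($l = - \frac{4}{3} + \frac{- \frac{29798}{4169} + \frac{17685}{30939}}{3} = - \frac{4}{3} + \frac{\left(-29798\right) \frac{1}{4169} + 17685 \cdot \frac{1}{30939}}{3} = - \frac{4}{3} + \frac{- \frac{29798}{4169} + \frac{5895}{10313}}{3} = - \frac{4}{3} + \frac{1}{3} \left(- \frac{282730519}{42994897}\right) = - \frac{4}{3} - \frac{282730519}{128984691} = - \frac{454710107}{128984691} \approx -3.5253$)
$Z = \frac{24507091290}{454710107}$ ($Z = - 2 \frac{95}{- \frac{454710107}{128984691}} = - 2 \cdot 95 \left(- \frac{128984691}{454710107}\right) = \left(-2\right) \left(- \frac{12253545645}{454710107}\right) = \frac{24507091290}{454710107} \approx 53.896$)
$\frac{Z}{r{\left(266 \right)}} = \frac{24507091290}{454710107 \left(67 - 266\right)} = \frac{24507091290}{454710107 \left(-199\right)} = \frac{24507091290}{454710107} \left(- \frac{1}{199}\right) = - \frac{24507091290}{90487311293}$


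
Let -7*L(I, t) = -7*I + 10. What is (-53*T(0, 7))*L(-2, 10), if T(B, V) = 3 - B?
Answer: 3816/7 ≈ 545.14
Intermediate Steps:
L(I, t) = -10/7 + I (L(I, t) = -(-7*I + 10)/7 = -(10 - 7*I)/7 = -10/7 + I)
(-53*T(0, 7))*L(-2, 10) = (-53*(3 - 1*0))*(-10/7 - 2) = -53*(3 + 0)*(-24/7) = -53*3*(-24/7) = -159*(-24/7) = 3816/7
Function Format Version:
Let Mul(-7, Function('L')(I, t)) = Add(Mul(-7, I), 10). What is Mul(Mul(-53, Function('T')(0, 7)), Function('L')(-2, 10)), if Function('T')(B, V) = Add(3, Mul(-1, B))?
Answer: Rational(3816, 7) ≈ 545.14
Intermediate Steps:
Function('L')(I, t) = Add(Rational(-10, 7), I) (Function('L')(I, t) = Mul(Rational(-1, 7), Add(Mul(-7, I), 10)) = Mul(Rational(-1, 7), Add(10, Mul(-7, I))) = Add(Rational(-10, 7), I))
Mul(Mul(-53, Function('T')(0, 7)), Function('L')(-2, 10)) = Mul(Mul(-53, Add(3, Mul(-1, 0))), Add(Rational(-10, 7), -2)) = Mul(Mul(-53, Add(3, 0)), Rational(-24, 7)) = Mul(Mul(-53, 3), Rational(-24, 7)) = Mul(-159, Rational(-24, 7)) = Rational(3816, 7)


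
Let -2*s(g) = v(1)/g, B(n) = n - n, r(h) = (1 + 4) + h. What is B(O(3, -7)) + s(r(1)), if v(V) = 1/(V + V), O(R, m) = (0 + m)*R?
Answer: -1/24 ≈ -0.041667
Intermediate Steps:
O(R, m) = R*m (O(R, m) = m*R = R*m)
r(h) = 5 + h
v(V) = 1/(2*V)
B(n) = 0
s(g) = -1/(4*g) (s(g) = -(½)/1/(2*g) = -(½)*1/(2*g) = -1/(4*g))
B(O(3, -7)) + s(r(1)) = 0 - 1/(4*(5 + 1)) = 0 - ¼/6 = 0 - ¼*⅙ = 0 - 1/24 = -1/24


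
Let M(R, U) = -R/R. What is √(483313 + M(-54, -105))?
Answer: 4*√30207 ≈ 695.21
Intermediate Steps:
M(R, U) = -1 (M(R, U) = -1*1 = -1)
√(483313 + M(-54, -105)) = √(483313 - 1) = √483312 = 4*√30207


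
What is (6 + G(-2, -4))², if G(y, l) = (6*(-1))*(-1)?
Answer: 144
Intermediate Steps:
G(y, l) = 6 (G(y, l) = -6*(-1) = 6)
(6 + G(-2, -4))² = (6 + 6)² = 12² = 144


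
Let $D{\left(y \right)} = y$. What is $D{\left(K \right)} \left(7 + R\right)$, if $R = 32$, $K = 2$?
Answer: $78$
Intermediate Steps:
$D{\left(K \right)} \left(7 + R\right) = 2 \left(7 + 32\right) = 2 \cdot 39 = 78$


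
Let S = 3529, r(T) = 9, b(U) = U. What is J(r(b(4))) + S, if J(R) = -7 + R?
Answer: 3531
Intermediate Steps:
J(r(b(4))) + S = (-7 + 9) + 3529 = 2 + 3529 = 3531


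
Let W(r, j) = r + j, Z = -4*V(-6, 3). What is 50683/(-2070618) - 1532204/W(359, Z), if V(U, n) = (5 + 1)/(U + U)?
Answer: -3172627478635/747493098 ≈ -4244.4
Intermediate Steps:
V(U, n) = 3/U (V(U, n) = 6/((2*U)) = 6*(1/(2*U)) = 3/U)
Z = 2 (Z = -12/(-6) = -12*(-1)/6 = -4*(-½) = 2)
W(r, j) = j + r
50683/(-2070618) - 1532204/W(359, Z) = 50683/(-2070618) - 1532204/(2 + 359) = 50683*(-1/2070618) - 1532204/361 = -50683/2070618 - 1532204*1/361 = -50683/2070618 - 1532204/361 = -3172627478635/747493098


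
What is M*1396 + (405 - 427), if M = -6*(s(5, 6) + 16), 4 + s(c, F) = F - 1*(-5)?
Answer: -192670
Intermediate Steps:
s(c, F) = 1 + F (s(c, F) = -4 + (F - 1*(-5)) = -4 + (F + 5) = -4 + (5 + F) = 1 + F)
M = -138 (M = -6*((1 + 6) + 16) = -6*(7 + 16) = -6*23 = -138)
M*1396 + (405 - 427) = -138*1396 + (405 - 427) = -192648 - 22 = -192670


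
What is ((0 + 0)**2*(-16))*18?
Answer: 0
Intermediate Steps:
((0 + 0)**2*(-16))*18 = (0**2*(-16))*18 = (0*(-16))*18 = 0*18 = 0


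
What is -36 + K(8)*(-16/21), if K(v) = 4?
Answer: -820/21 ≈ -39.048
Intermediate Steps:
-36 + K(8)*(-16/21) = -36 + 4*(-16/21) = -36 - 64/21 = -820/21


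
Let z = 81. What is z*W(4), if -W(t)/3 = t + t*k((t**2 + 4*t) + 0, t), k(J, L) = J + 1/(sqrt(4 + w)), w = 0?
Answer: -32562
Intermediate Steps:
k(J, L) = 1/2 + J (k(J, L) = J + 1/(sqrt(4 + 0)) = J + 1/(sqrt(4)) = J + 1/2 = 1/2 + J)
W(t) = -3*t - 3*t*(1/2 + t**2 + 4*t) (W(t) = -3*(t + t*(1/2 + ((t**2 + 4*t) + 0))) = -3*(t + t*(1/2 + (t**2 + 4*t))) = -3*(t + t*(1/2 + t**2 + 4*t)) = -3*t - 3*t*(1/2 + t**2 + 4*t))
z*W(4) = 81*(-3/2*4*(3 + 2*4*(4 + 4))) = 81*(-3/2*4*(3 + 2*4*8)) = 81*(-3/2*4*(3 + 64)) = 81*(-3/2*4*67) = 81*(-402) = -32562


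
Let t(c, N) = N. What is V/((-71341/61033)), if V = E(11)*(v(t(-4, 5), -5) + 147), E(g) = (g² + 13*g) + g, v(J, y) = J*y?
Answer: -2047657150/71341 ≈ -28702.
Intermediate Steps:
E(g) = g² + 14*g
V = 33550 (V = (11*(14 + 11))*(5*(-5) + 147) = (11*25)*(-25 + 147) = 275*122 = 33550)
V/((-71341/61033)) = 33550/((-71341/61033)) = 33550/((-71341*1/61033)) = 33550/(-71341/61033) = 33550*(-61033/71341) = -2047657150/71341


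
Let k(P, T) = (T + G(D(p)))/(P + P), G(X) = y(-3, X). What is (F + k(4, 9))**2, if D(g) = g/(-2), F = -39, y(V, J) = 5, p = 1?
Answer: 22201/16 ≈ 1387.6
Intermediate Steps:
D(g) = -g/2 (D(g) = g*(-1/2) = -g/2)
G(X) = 5
k(P, T) = (5 + T)/(2*P) (k(P, T) = (T + 5)/(P + P) = (5 + T)/((2*P)) = (5 + T)*(1/(2*P)) = (5 + T)/(2*P))
(F + k(4, 9))**2 = (-39 + (1/2)*(5 + 9)/4)**2 = (-39 + (1/2)*(1/4)*14)**2 = (-39 + 7/4)**2 = (-149/4)**2 = 22201/16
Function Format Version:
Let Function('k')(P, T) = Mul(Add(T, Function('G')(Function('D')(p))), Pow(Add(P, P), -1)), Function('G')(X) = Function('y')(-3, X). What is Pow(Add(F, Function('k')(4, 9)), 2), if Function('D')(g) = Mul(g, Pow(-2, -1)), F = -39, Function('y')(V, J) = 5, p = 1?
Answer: Rational(22201, 16) ≈ 1387.6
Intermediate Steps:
Function('D')(g) = Mul(Rational(-1, 2), g) (Function('D')(g) = Mul(g, Rational(-1, 2)) = Mul(Rational(-1, 2), g))
Function('G')(X) = 5
Function('k')(P, T) = Mul(Rational(1, 2), Pow(P, -1), Add(5, T)) (Function('k')(P, T) = Mul(Add(T, 5), Pow(Add(P, P), -1)) = Mul(Add(5, T), Pow(Mul(2, P), -1)) = Mul(Add(5, T), Mul(Rational(1, 2), Pow(P, -1))) = Mul(Rational(1, 2), Pow(P, -1), Add(5, T)))
Pow(Add(F, Function('k')(4, 9)), 2) = Pow(Add(-39, Mul(Rational(1, 2), Pow(4, -1), Add(5, 9))), 2) = Pow(Add(-39, Mul(Rational(1, 2), Rational(1, 4), 14)), 2) = Pow(Add(-39, Rational(7, 4)), 2) = Pow(Rational(-149, 4), 2) = Rational(22201, 16)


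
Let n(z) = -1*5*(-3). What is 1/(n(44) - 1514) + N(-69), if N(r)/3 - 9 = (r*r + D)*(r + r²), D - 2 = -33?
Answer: 99802680992/1499 ≈ 6.6580e+7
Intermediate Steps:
D = -31 (D = 2 - 33 = -31)
n(z) = 15 (n(z) = -5*(-3) = 15)
N(r) = 27 + 3*(-31 + r²)*(r + r²) (N(r) = 27 + 3*((r*r - 31)*(r + r²)) = 27 + 3*((r² - 31)*(r + r²)) = 27 + 3*((-31 + r²)*(r + r²)) = 27 + 3*(-31 + r²)*(r + r²))
1/(n(44) - 1514) + N(-69) = 1/(15 - 1514) + (27 - 93*(-69) - 93*(-69)² + 3*(-69)³ + 3*(-69)⁴) = 1/(-1499) + (27 + 6417 - 93*4761 + 3*(-328509) + 3*22667121) = -1/1499 + (27 + 6417 - 442773 - 985527 + 68001363) = -1/1499 + 66579507 = 99802680992/1499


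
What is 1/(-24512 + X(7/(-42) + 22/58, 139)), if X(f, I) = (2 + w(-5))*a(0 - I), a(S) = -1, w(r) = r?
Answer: -1/24509 ≈ -4.0801e-5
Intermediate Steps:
X(f, I) = 3 (X(f, I) = (2 - 5)*(-1) = -3*(-1) = 3)
1/(-24512 + X(7/(-42) + 22/58, 139)) = 1/(-24512 + 3) = 1/(-24509) = -1/24509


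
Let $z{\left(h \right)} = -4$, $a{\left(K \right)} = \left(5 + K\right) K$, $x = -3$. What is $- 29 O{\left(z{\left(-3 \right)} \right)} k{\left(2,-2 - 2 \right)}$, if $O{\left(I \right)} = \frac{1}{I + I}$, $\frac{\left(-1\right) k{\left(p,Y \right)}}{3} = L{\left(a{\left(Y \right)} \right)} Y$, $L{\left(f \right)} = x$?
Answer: $- \frac{261}{2} \approx -130.5$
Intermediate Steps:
$a{\left(K \right)} = K \left(5 + K\right)$
$L{\left(f \right)} = -3$
$k{\left(p,Y \right)} = 9 Y$ ($k{\left(p,Y \right)} = - 3 \left(- 3 Y\right) = 9 Y$)
$O{\left(I \right)} = \frac{1}{2 I}$
$- 29 O{\left(z{\left(-3 \right)} \right)} k{\left(2,-2 - 2 \right)} = - 29 \frac{1}{2 \left(-4\right)} 9 \left(-2 - 2\right) = - 29 \cdot \frac{1}{2} \left(- \frac{1}{4}\right) 9 \left(-4\right) = \left(-29\right) \left(- \frac{1}{8}\right) \left(-36\right) = \frac{29}{8} \left(-36\right) = - \frac{261}{2}$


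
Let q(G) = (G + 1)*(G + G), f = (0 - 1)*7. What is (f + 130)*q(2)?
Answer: 1476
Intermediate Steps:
f = -7 (f = -1*7 = -7)
q(G) = 2*G*(1 + G) (q(G) = (1 + G)*(2*G) = 2*G*(1 + G))
(f + 130)*q(2) = (-7 + 130)*(2*2*(1 + 2)) = 123*(2*2*3) = 123*12 = 1476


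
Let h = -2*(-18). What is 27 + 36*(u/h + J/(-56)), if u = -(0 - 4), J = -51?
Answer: 893/14 ≈ 63.786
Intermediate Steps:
u = 4 (u = -1*(-4) = 4)
h = 36
27 + 36*(u/h + J/(-56)) = 27 + 36*(4/36 - 51/(-56)) = 27 + 36*(4*(1/36) - 51*(-1/56)) = 27 + 36*(⅑ + 51/56) = 27 + 36*(515/504) = 27 + 515/14 = 893/14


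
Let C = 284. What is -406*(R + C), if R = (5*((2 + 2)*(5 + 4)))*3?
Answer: -334544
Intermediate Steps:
R = 540 (R = (5*(4*9))*3 = (5*36)*3 = 180*3 = 540)
-406*(R + C) = -406*(540 + 284) = -406*824 = -334544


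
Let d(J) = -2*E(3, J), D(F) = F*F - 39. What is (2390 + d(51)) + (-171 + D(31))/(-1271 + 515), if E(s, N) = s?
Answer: 1801553/756 ≈ 2383.0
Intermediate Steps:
D(F) = -39 + F² (D(F) = F² - 39 = -39 + F²)
d(J) = -6 (d(J) = -2*3 = -6)
(2390 + d(51)) + (-171 + D(31))/(-1271 + 515) = (2390 - 6) + (-171 + (-39 + 31²))/(-1271 + 515) = 2384 + (-171 + (-39 + 961))/(-756) = 2384 + (-171 + 922)*(-1/756) = 2384 + 751*(-1/756) = 2384 - 751/756 = 1801553/756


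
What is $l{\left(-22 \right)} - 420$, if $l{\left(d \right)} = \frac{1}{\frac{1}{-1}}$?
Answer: $-421$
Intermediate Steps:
$l{\left(d \right)} = -1$ ($l{\left(d \right)} = \frac{1}{-1} = -1$)
$l{\left(-22 \right)} - 420 = -1 - 420 = -421$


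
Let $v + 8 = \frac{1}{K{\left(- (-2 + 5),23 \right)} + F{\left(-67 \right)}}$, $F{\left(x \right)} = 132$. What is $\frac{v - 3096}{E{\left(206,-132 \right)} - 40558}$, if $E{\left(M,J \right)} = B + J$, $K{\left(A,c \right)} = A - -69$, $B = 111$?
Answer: $\frac{614591}{8034642} \approx 0.076493$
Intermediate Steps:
$K{\left(A,c \right)} = 69 + A$ ($K{\left(A,c \right)} = A + 69 = 69 + A$)
$E{\left(M,J \right)} = 111 + J$
$v = - \frac{1583}{198}$ ($v = -8 + \frac{1}{\left(69 - \left(-2 + 5\right)\right) + 132} = -8 + \frac{1}{\left(69 - 3\right) + 132} = -8 + \frac{1}{66 + 132} = -8 + \frac{1}{198} = - \frac{1583}{198} \approx -7.9949$)
$\frac{v - 3096}{E{\left(206,-132 \right)} - 40558} = \frac{- \frac{1583}{198} - 3096}{\left(111 - 132\right) - 40558} = - \frac{614591}{198 \left(-21 - 40558\right)} = - \frac{614591}{198 \left(-40579\right)} = \left(- \frac{614591}{198}\right) \left(- \frac{1}{40579}\right) = \frac{614591}{8034642}$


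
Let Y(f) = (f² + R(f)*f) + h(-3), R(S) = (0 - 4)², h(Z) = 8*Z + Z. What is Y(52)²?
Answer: 12313081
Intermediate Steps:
h(Z) = 9*Z
R(S) = 16 (R(S) = (-4)² = 16)
Y(f) = -27 + f² + 16*f (Y(f) = (f² + 16*f) + 9*(-3) = (f² + 16*f) - 27 = -27 + f² + 16*f)
Y(52)² = (-27 + 52² + 16*52)² = (-27 + 2704 + 832)² = 3509² = 12313081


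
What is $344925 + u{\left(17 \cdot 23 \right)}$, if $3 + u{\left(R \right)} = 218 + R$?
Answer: $345531$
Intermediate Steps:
$u{\left(R \right)} = 215 + R$ ($u{\left(R \right)} = -3 + \left(218 + R\right) = 215 + R$)
$344925 + u{\left(17 \cdot 23 \right)} = 344925 + \left(215 + 17 \cdot 23\right) = 344925 + \left(215 + 391\right) = 344925 + 606 = 345531$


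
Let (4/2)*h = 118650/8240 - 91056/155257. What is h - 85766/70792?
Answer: 12893967227117/2264136430064 ≈ 5.6949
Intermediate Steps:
h = 1767094161/255863536 (h = (118650/8240 - 91056/155257)/2 = (118650*(1/8240) - 91056*1/155257)/2 = (11865/824 - 91056/155257)/2 = (1/2)*(1767094161/127931768) = 1767094161/255863536 ≈ 6.9064)
h - 85766/70792 = 1767094161/255863536 - 85766/70792 = 1767094161/255863536 - 85766*1/70792 = 1767094161/255863536 - 42883/35396 = 12893967227117/2264136430064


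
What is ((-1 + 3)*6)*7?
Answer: 84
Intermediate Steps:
((-1 + 3)*6)*7 = (2*6)*7 = 12*7 = 84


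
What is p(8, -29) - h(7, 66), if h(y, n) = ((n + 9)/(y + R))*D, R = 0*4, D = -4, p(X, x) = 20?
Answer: 440/7 ≈ 62.857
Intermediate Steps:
R = 0
h(y, n) = -4*(9 + n)/y (h(y, n) = ((n + 9)/(y + 0))*(-4) = ((9 + n)/y)*(-4) = -4*(9 + n)/y)
p(8, -29) - h(7, 66) = 20 - 4*(-9 - 1*66)/7 = 20 - 4*(-9 - 66)/7 = 20 - 4*(-75)/7 = 20 - 1*(-300/7) = 20 + 300/7 = 440/7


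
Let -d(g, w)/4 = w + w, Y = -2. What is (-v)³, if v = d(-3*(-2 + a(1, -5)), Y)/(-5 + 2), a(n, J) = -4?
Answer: 4096/27 ≈ 151.70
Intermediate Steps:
d(g, w) = -8*w (d(g, w) = -4*(w + w) = -8*w)
v = -16/3 (v = (-8*(-2))/(-5 + 2) = 16/(-3) = 16*(-⅓) = -16/3 ≈ -5.3333)
(-v)³ = (-1*(-16/3))³ = (16/3)³ = 4096/27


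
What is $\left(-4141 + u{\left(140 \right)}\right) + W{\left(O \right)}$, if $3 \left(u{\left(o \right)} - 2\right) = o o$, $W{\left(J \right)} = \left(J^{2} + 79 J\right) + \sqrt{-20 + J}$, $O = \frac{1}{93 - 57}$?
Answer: $\frac{3105901}{1296} + \frac{i \sqrt{719}}{6} \approx 2396.5 + 4.469 i$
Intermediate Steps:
$O = \frac{1}{36} \approx 0.027778$
$W{\left(J \right)} = J^{2} + \sqrt{-20 + J} + 79 J$
$u{\left(o \right)} = 2 + \frac{o^{2}}{3}$ ($u{\left(o \right)} = 2 + \frac{o o}{3} = 2 + \frac{o^{2}}{3}$)
$\left(-4141 + u{\left(140 \right)}\right) + W{\left(O \right)} = \left(-4141 + \left(2 + \frac{140^{2}}{3}\right)\right) + \left(\left(\frac{1}{36}\right)^{2} + \sqrt{-20 + \frac{1}{36}} + 79 \cdot \frac{1}{36}\right) = \left(-4141 + \left(2 + \frac{1}{3} \cdot 19600\right)\right) + \left(\frac{1}{1296} + \sqrt{- \frac{719}{36}} + \frac{79}{36}\right) = \left(-4141 + \left(2 + \frac{19600}{3}\right)\right) + \left(\frac{1}{1296} + \frac{i \sqrt{719}}{6} + \frac{79}{36}\right) = \left(-4141 + \frac{19606}{3}\right) + \left(\frac{2845}{1296} + \frac{i \sqrt{719}}{6}\right) = \frac{7183}{3} + \left(\frac{2845}{1296} + \frac{i \sqrt{719}}{6}\right) = \frac{3105901}{1296} + \frac{i \sqrt{719}}{6}$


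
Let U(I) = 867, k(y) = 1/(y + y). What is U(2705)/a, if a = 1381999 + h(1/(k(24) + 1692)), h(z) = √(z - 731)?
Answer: 32437883894287/51706024361220932 - 289*I*√4821819097643/51706024361220932 ≈ 0.00062735 - 1.2273e-8*I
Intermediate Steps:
k(y) = 1/(2*y)
h(z) = √(-731 + z)
a = 1381999 + I*√4821819097643/81217 (a = 1381999 + √(-731 + 1/((½)/24 + 1692)) = 1381999 + √(-731 + 1/((½)*(1/24) + 1692)) = 1381999 + √(-731 + 1/(1/48 + 1692)) = 1381999 + √(-731 + 1/(81217/48)) = 1381999 + √(-731 + 48/81217) = 1381999 + √(-59369579/81217) = 1381999 + I*√4821819097643/81217 ≈ 1.382e+6 + 27.037*I)
U(2705)/a = 867/(1381999 + I*√4821819097643/81217)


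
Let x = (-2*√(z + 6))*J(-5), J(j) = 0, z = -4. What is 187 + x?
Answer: 187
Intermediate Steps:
x = 0 (x = -2*√(-4 + 6)*0 = -2*√2*0 = 0)
187 + x = 187 + 0 = 187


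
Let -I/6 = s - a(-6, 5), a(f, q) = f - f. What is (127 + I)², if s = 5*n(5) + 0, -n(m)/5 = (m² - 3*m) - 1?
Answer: 2181529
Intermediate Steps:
n(m) = 5 - 5*m² + 15*m (n(m) = -5*((m² - 3*m) - 1) = -5*(-1 + m² - 3*m) = 5 - 5*m² + 15*m)
a(f, q) = 0
s = -225 (s = 5*(5 - 5*5² + 15*5) + 0 = 5*(5 - 5*25 + 75) + 0 = 5*(5 - 125 + 75) + 0 = 5*(-45) + 0 = -225 + 0 = -225)
I = 1350 (I = -6*(-225 - 1*0) = -6*(-225 + 0) = -6*(-225) = 1350)
(127 + I)² = (127 + 1350)² = 1477² = 2181529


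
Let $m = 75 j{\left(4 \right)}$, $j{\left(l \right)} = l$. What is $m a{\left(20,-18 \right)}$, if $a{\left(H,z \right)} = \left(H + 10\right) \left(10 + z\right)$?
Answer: $-72000$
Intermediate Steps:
$a{\left(H,z \right)} = \left(10 + H\right) \left(10 + z\right)$
$m = 300$ ($m = 75 \cdot 4 = 300$)
$m a{\left(20,-18 \right)} = 300 \left(100 + 10 \cdot 20 + 10 \left(-18\right) + 20 \left(-18\right)\right) = 300 \left(100 + 200 - 180 - 360\right) = 300 \left(-240\right) = -72000$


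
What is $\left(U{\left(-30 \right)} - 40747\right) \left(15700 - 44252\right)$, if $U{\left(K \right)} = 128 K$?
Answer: $1273048024$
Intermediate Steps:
$\left(U{\left(-30 \right)} - 40747\right) \left(15700 - 44252\right) = \left(128 \left(-30\right) - 40747\right) \left(15700 - 44252\right) = \left(-3840 - 40747\right) \left(-28552\right) = \left(-44587\right) \left(-28552\right) = 1273048024$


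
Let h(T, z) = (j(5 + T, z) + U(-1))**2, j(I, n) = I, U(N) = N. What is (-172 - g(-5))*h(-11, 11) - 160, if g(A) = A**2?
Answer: -9813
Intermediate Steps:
h(T, z) = (4 + T)**2 (h(T, z) = ((5 + T) - 1)**2 = (4 + T)**2)
(-172 - g(-5))*h(-11, 11) - 160 = (-172 - 1*(-5)**2)*(4 - 11)**2 - 160 = (-172 - 1*25)*(-7)**2 - 160 = (-172 - 25)*49 - 160 = -197*49 - 160 = -9653 - 160 = -9813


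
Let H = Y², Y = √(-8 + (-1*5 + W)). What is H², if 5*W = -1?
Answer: 4356/25 ≈ 174.24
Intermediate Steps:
W = -⅕ (W = (⅕)*(-1) = -⅕ ≈ -0.20000)
Y = I*√330/5 (Y = √(-8 + (-1*5 - ⅕)) = √(-8 + (-5 - ⅕)) = √(-8 - 26/5) = √(-66/5) = I*√330/5 ≈ 3.6332*I)
H = -66/5 (H = (I*√330/5)² = -66/5 ≈ -13.200)
H² = (-66/5)² = 4356/25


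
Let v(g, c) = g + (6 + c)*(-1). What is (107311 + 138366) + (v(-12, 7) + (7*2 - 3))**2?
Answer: 245873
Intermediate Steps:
v(g, c) = -6 + g - c (v(g, c) = g + (-6 - c) = -6 + g - c)
(107311 + 138366) + (v(-12, 7) + (7*2 - 3))**2 = (107311 + 138366) + ((-6 - 12 - 1*7) + (7*2 - 3))**2 = 245677 + ((-6 - 12 - 7) + (14 - 3))**2 = 245677 + (-25 + 11)**2 = 245677 + (-14)**2 = 245677 + 196 = 245873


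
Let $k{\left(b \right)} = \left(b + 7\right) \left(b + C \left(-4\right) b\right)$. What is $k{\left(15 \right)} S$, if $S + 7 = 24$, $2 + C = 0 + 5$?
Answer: $-61710$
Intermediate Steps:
$C = 3$ ($C = -2 + \left(0 + 5\right) = -2 + 5 = 3$)
$k{\left(b \right)} = - 11 b \left(7 + b\right)$ ($k{\left(b \right)} = \left(b + 7\right) \left(b + 3 \left(-4\right) b\right) = \left(7 + b\right) \left(b - 12 b\right) = \left(7 + b\right) \left(- 11 b\right) = - 11 b \left(7 + b\right)$)
$S = 17$ ($S = -7 + 24 = 17$)
$k{\left(15 \right)} S = \left(-11\right) 15 \left(7 + 15\right) 17 = \left(-11\right) 15 \cdot 22 \cdot 17 = \left(-3630\right) 17 = -61710$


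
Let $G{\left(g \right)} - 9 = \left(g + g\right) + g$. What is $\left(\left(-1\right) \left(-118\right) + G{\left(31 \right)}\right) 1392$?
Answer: $306240$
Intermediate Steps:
$G{\left(g \right)} = 9 + 3 g$ ($G{\left(g \right)} = 9 + \left(\left(g + g\right) + g\right) = 9 + \left(2 g + g\right) = 9 + 3 g$)
$\left(\left(-1\right) \left(-118\right) + G{\left(31 \right)}\right) 1392 = \left(\left(-1\right) \left(-118\right) + \left(9 + 3 \cdot 31\right)\right) 1392 = \left(118 + \left(9 + 93\right)\right) 1392 = \left(118 + 102\right) 1392 = 220 \cdot 1392 = 306240$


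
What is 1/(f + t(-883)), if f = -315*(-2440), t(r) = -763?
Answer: 1/767837 ≈ 1.3024e-6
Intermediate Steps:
f = 768600
1/(f + t(-883)) = 1/(768600 - 763) = 1/767837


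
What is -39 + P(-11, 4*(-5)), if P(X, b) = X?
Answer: -50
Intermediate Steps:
-39 + P(-11, 4*(-5)) = -39 - 11 = -50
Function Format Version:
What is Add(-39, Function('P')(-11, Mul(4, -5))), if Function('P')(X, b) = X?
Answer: -50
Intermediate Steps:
Add(-39, Function('P')(-11, Mul(4, -5))) = Add(-39, -11) = -50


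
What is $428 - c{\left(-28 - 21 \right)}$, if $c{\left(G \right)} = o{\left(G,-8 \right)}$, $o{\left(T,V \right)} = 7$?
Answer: $421$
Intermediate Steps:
$c{\left(G \right)} = 7$
$428 - c{\left(-28 - 21 \right)} = 428 - 7 = 421$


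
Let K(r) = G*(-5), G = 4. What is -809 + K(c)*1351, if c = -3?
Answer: -27829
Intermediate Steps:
K(r) = -20 (K(r) = 4*(-5) = -20)
-809 + K(c)*1351 = -809 - 20*1351 = -809 - 27020 = -27829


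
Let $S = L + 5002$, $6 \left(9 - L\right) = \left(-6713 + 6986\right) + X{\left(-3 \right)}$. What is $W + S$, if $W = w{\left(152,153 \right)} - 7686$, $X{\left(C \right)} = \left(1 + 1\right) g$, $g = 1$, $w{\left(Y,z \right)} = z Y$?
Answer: $\frac{123211}{6} \approx 20535.0$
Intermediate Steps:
$w{\left(Y,z \right)} = Y z$
$X{\left(C \right)} = 2$ ($X{\left(C \right)} = \left(1 + 1\right) 1 = 2 \cdot 1 = 2$)
$W = 15570$ ($W = 152 \cdot 153 - 7686 = 23256 - 7686 = 15570$)
$L = - \frac{221}{6}$ ($L = 9 - \frac{\left(-6713 + 6986\right) + 2}{6} = 9 - \frac{273 + 2}{6} = 9 - \frac{275}{6} = - \frac{221}{6} \approx -36.833$)
$S = \frac{29791}{6}$ ($S = - \frac{221}{6} + 5002 = \frac{29791}{6} \approx 4965.2$)
$W + S = 15570 + \frac{29791}{6} = \frac{123211}{6}$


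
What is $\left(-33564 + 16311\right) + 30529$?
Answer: $13276$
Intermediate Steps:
$\left(-33564 + 16311\right) + 30529 = -17253 + 30529 = 13276$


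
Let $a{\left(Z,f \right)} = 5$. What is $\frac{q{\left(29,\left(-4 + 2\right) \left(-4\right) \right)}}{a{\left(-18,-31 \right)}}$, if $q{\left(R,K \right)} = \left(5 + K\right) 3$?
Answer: $\frac{39}{5} \approx 7.8$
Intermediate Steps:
$q{\left(R,K \right)} = 15 + 3 K$
$\frac{q{\left(29,\left(-4 + 2\right) \left(-4\right) \right)}}{a{\left(-18,-31 \right)}} = \frac{15 + 3 \left(-4 + 2\right) \left(-4\right)}{5} = \left(15 + 3 \left(\left(-2\right) \left(-4\right)\right)\right) \frac{1}{5} = \left(15 + 3 \cdot 8\right) \frac{1}{5} = \left(15 + 24\right) \frac{1}{5} = 39 \cdot \frac{1}{5} = \frac{39}{5}$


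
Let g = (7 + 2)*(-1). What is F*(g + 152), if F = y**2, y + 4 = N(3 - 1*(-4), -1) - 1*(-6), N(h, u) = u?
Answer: 143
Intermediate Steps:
g = -9 (g = 9*(-1) = -9)
y = 1 (y = -4 + (-1 - 1*(-6)) = -4 + (-1 + 6) = -4 + 5 = 1)
F = 1 (F = 1**2 = 1)
F*(g + 152) = 1*(-9 + 152) = 1*143 = 143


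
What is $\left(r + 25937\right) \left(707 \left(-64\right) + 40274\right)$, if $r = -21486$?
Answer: $-22139274$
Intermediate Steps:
$\left(r + 25937\right) \left(707 \left(-64\right) + 40274\right) = \left(-21486 + 25937\right) \left(707 \left(-64\right) + 40274\right) = 4451 \left(-45248 + 40274\right) = 4451 \left(-4974\right) = -22139274$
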